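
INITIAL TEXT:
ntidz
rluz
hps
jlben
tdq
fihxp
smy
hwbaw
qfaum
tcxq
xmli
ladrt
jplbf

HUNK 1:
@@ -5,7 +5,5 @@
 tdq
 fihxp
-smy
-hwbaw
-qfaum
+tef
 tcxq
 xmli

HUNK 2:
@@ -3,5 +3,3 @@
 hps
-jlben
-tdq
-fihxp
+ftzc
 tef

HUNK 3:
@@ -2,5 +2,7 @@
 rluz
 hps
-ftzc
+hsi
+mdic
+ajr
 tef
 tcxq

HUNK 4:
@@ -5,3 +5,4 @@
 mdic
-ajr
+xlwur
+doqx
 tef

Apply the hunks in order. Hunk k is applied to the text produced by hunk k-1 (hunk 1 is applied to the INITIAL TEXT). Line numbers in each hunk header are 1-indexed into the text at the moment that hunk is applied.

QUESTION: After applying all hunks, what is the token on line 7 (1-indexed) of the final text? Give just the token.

Hunk 1: at line 5 remove [smy,hwbaw,qfaum] add [tef] -> 11 lines: ntidz rluz hps jlben tdq fihxp tef tcxq xmli ladrt jplbf
Hunk 2: at line 3 remove [jlben,tdq,fihxp] add [ftzc] -> 9 lines: ntidz rluz hps ftzc tef tcxq xmli ladrt jplbf
Hunk 3: at line 2 remove [ftzc] add [hsi,mdic,ajr] -> 11 lines: ntidz rluz hps hsi mdic ajr tef tcxq xmli ladrt jplbf
Hunk 4: at line 5 remove [ajr] add [xlwur,doqx] -> 12 lines: ntidz rluz hps hsi mdic xlwur doqx tef tcxq xmli ladrt jplbf
Final line 7: doqx

Answer: doqx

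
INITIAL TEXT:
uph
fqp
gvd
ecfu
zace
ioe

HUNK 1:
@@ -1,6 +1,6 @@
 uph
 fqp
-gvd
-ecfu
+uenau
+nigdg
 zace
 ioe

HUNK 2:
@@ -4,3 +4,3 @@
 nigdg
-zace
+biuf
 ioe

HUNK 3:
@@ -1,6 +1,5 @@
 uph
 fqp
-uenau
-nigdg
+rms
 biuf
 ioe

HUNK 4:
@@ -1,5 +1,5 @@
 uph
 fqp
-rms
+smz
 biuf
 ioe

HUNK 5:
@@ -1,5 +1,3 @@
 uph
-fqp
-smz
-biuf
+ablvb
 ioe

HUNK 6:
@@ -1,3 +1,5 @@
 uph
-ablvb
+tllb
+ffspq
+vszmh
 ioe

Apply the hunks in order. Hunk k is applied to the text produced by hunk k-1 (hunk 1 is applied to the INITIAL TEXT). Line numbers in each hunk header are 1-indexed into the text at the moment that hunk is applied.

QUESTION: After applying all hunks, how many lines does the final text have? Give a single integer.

Answer: 5

Derivation:
Hunk 1: at line 1 remove [gvd,ecfu] add [uenau,nigdg] -> 6 lines: uph fqp uenau nigdg zace ioe
Hunk 2: at line 4 remove [zace] add [biuf] -> 6 lines: uph fqp uenau nigdg biuf ioe
Hunk 3: at line 1 remove [uenau,nigdg] add [rms] -> 5 lines: uph fqp rms biuf ioe
Hunk 4: at line 1 remove [rms] add [smz] -> 5 lines: uph fqp smz biuf ioe
Hunk 5: at line 1 remove [fqp,smz,biuf] add [ablvb] -> 3 lines: uph ablvb ioe
Hunk 6: at line 1 remove [ablvb] add [tllb,ffspq,vszmh] -> 5 lines: uph tllb ffspq vszmh ioe
Final line count: 5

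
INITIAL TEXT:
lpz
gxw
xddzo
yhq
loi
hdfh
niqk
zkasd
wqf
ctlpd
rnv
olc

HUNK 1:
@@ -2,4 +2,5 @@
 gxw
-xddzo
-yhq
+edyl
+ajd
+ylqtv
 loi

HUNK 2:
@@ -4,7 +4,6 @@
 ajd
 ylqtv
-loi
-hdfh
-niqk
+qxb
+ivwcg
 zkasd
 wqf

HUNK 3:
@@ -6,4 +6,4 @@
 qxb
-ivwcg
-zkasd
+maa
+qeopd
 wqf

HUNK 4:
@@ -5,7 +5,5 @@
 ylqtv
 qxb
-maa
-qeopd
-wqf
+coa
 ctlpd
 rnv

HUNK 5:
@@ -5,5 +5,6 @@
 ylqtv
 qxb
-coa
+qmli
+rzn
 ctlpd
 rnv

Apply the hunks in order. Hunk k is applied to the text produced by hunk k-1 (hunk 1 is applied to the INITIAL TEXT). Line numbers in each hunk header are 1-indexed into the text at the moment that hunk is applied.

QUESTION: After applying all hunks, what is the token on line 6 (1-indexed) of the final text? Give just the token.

Answer: qxb

Derivation:
Hunk 1: at line 2 remove [xddzo,yhq] add [edyl,ajd,ylqtv] -> 13 lines: lpz gxw edyl ajd ylqtv loi hdfh niqk zkasd wqf ctlpd rnv olc
Hunk 2: at line 4 remove [loi,hdfh,niqk] add [qxb,ivwcg] -> 12 lines: lpz gxw edyl ajd ylqtv qxb ivwcg zkasd wqf ctlpd rnv olc
Hunk 3: at line 6 remove [ivwcg,zkasd] add [maa,qeopd] -> 12 lines: lpz gxw edyl ajd ylqtv qxb maa qeopd wqf ctlpd rnv olc
Hunk 4: at line 5 remove [maa,qeopd,wqf] add [coa] -> 10 lines: lpz gxw edyl ajd ylqtv qxb coa ctlpd rnv olc
Hunk 5: at line 5 remove [coa] add [qmli,rzn] -> 11 lines: lpz gxw edyl ajd ylqtv qxb qmli rzn ctlpd rnv olc
Final line 6: qxb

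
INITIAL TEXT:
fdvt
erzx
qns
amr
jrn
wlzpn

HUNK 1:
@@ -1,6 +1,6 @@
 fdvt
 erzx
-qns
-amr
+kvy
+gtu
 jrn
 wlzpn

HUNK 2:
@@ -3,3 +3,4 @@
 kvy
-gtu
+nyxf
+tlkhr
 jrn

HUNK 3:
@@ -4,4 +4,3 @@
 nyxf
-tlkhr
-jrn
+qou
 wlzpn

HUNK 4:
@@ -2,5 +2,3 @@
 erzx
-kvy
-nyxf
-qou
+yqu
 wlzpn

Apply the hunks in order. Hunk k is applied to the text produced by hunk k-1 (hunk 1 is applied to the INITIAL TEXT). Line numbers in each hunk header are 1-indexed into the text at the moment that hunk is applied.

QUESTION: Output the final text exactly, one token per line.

Hunk 1: at line 1 remove [qns,amr] add [kvy,gtu] -> 6 lines: fdvt erzx kvy gtu jrn wlzpn
Hunk 2: at line 3 remove [gtu] add [nyxf,tlkhr] -> 7 lines: fdvt erzx kvy nyxf tlkhr jrn wlzpn
Hunk 3: at line 4 remove [tlkhr,jrn] add [qou] -> 6 lines: fdvt erzx kvy nyxf qou wlzpn
Hunk 4: at line 2 remove [kvy,nyxf,qou] add [yqu] -> 4 lines: fdvt erzx yqu wlzpn

Answer: fdvt
erzx
yqu
wlzpn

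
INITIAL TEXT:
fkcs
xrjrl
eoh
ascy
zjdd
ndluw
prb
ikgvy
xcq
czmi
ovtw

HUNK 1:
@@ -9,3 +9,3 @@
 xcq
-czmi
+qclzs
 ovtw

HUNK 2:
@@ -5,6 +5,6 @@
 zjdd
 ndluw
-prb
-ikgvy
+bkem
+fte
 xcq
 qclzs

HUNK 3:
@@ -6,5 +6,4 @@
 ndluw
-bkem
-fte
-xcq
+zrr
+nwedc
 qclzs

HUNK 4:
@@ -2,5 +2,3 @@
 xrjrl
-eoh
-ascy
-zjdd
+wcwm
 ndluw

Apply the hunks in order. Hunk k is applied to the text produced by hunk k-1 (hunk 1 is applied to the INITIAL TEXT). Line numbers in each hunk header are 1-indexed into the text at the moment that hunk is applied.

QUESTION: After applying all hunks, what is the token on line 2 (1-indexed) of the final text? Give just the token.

Answer: xrjrl

Derivation:
Hunk 1: at line 9 remove [czmi] add [qclzs] -> 11 lines: fkcs xrjrl eoh ascy zjdd ndluw prb ikgvy xcq qclzs ovtw
Hunk 2: at line 5 remove [prb,ikgvy] add [bkem,fte] -> 11 lines: fkcs xrjrl eoh ascy zjdd ndluw bkem fte xcq qclzs ovtw
Hunk 3: at line 6 remove [bkem,fte,xcq] add [zrr,nwedc] -> 10 lines: fkcs xrjrl eoh ascy zjdd ndluw zrr nwedc qclzs ovtw
Hunk 4: at line 2 remove [eoh,ascy,zjdd] add [wcwm] -> 8 lines: fkcs xrjrl wcwm ndluw zrr nwedc qclzs ovtw
Final line 2: xrjrl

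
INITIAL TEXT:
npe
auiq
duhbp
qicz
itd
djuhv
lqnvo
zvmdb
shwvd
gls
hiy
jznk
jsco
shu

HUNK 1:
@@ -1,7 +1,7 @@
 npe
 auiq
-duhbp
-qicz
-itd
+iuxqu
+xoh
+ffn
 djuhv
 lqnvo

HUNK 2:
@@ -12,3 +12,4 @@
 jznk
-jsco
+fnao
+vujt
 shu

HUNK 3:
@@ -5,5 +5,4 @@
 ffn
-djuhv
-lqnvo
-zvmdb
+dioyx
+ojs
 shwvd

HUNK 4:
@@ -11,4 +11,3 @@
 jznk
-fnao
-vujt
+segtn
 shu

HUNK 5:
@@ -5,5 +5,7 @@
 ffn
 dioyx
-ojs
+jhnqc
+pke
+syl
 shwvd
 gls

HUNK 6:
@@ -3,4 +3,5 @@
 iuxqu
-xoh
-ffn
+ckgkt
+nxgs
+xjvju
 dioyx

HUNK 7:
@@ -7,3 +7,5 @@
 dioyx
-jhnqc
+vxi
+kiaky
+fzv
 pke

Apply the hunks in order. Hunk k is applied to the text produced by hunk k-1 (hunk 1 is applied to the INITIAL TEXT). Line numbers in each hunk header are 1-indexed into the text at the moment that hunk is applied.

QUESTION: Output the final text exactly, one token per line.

Answer: npe
auiq
iuxqu
ckgkt
nxgs
xjvju
dioyx
vxi
kiaky
fzv
pke
syl
shwvd
gls
hiy
jznk
segtn
shu

Derivation:
Hunk 1: at line 1 remove [duhbp,qicz,itd] add [iuxqu,xoh,ffn] -> 14 lines: npe auiq iuxqu xoh ffn djuhv lqnvo zvmdb shwvd gls hiy jznk jsco shu
Hunk 2: at line 12 remove [jsco] add [fnao,vujt] -> 15 lines: npe auiq iuxqu xoh ffn djuhv lqnvo zvmdb shwvd gls hiy jznk fnao vujt shu
Hunk 3: at line 5 remove [djuhv,lqnvo,zvmdb] add [dioyx,ojs] -> 14 lines: npe auiq iuxqu xoh ffn dioyx ojs shwvd gls hiy jznk fnao vujt shu
Hunk 4: at line 11 remove [fnao,vujt] add [segtn] -> 13 lines: npe auiq iuxqu xoh ffn dioyx ojs shwvd gls hiy jznk segtn shu
Hunk 5: at line 5 remove [ojs] add [jhnqc,pke,syl] -> 15 lines: npe auiq iuxqu xoh ffn dioyx jhnqc pke syl shwvd gls hiy jznk segtn shu
Hunk 6: at line 3 remove [xoh,ffn] add [ckgkt,nxgs,xjvju] -> 16 lines: npe auiq iuxqu ckgkt nxgs xjvju dioyx jhnqc pke syl shwvd gls hiy jznk segtn shu
Hunk 7: at line 7 remove [jhnqc] add [vxi,kiaky,fzv] -> 18 lines: npe auiq iuxqu ckgkt nxgs xjvju dioyx vxi kiaky fzv pke syl shwvd gls hiy jznk segtn shu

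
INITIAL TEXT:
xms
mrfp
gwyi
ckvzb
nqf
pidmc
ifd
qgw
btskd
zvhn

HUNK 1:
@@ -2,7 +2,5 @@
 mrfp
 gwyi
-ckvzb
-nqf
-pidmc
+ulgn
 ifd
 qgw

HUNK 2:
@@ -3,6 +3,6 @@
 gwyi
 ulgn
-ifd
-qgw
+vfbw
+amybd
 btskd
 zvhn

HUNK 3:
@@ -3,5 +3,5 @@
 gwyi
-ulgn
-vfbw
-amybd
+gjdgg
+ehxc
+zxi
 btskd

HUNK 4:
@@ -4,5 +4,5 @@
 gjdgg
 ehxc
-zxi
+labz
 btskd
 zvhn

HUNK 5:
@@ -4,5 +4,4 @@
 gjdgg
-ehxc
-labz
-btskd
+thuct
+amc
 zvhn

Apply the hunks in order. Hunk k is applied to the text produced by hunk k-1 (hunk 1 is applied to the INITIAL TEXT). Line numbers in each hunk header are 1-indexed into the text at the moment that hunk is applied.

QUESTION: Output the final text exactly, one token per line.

Answer: xms
mrfp
gwyi
gjdgg
thuct
amc
zvhn

Derivation:
Hunk 1: at line 2 remove [ckvzb,nqf,pidmc] add [ulgn] -> 8 lines: xms mrfp gwyi ulgn ifd qgw btskd zvhn
Hunk 2: at line 3 remove [ifd,qgw] add [vfbw,amybd] -> 8 lines: xms mrfp gwyi ulgn vfbw amybd btskd zvhn
Hunk 3: at line 3 remove [ulgn,vfbw,amybd] add [gjdgg,ehxc,zxi] -> 8 lines: xms mrfp gwyi gjdgg ehxc zxi btskd zvhn
Hunk 4: at line 4 remove [zxi] add [labz] -> 8 lines: xms mrfp gwyi gjdgg ehxc labz btskd zvhn
Hunk 5: at line 4 remove [ehxc,labz,btskd] add [thuct,amc] -> 7 lines: xms mrfp gwyi gjdgg thuct amc zvhn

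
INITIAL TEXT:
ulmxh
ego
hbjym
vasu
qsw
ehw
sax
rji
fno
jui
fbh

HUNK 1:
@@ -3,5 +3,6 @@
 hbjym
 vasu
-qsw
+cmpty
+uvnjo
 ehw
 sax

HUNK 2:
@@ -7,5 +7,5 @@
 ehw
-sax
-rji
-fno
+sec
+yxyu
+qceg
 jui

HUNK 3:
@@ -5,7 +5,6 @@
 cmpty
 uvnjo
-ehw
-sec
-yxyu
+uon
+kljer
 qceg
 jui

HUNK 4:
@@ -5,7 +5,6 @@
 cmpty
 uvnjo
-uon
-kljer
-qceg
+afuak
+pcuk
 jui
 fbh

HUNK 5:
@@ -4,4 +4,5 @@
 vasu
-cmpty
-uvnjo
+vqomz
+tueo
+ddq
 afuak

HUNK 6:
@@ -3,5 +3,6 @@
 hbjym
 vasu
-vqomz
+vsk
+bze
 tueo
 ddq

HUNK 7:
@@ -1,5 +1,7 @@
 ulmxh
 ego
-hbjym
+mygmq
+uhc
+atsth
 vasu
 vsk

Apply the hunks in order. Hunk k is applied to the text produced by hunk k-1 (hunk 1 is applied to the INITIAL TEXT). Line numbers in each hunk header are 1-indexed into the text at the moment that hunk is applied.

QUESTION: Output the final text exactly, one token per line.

Answer: ulmxh
ego
mygmq
uhc
atsth
vasu
vsk
bze
tueo
ddq
afuak
pcuk
jui
fbh

Derivation:
Hunk 1: at line 3 remove [qsw] add [cmpty,uvnjo] -> 12 lines: ulmxh ego hbjym vasu cmpty uvnjo ehw sax rji fno jui fbh
Hunk 2: at line 7 remove [sax,rji,fno] add [sec,yxyu,qceg] -> 12 lines: ulmxh ego hbjym vasu cmpty uvnjo ehw sec yxyu qceg jui fbh
Hunk 3: at line 5 remove [ehw,sec,yxyu] add [uon,kljer] -> 11 lines: ulmxh ego hbjym vasu cmpty uvnjo uon kljer qceg jui fbh
Hunk 4: at line 5 remove [uon,kljer,qceg] add [afuak,pcuk] -> 10 lines: ulmxh ego hbjym vasu cmpty uvnjo afuak pcuk jui fbh
Hunk 5: at line 4 remove [cmpty,uvnjo] add [vqomz,tueo,ddq] -> 11 lines: ulmxh ego hbjym vasu vqomz tueo ddq afuak pcuk jui fbh
Hunk 6: at line 3 remove [vqomz] add [vsk,bze] -> 12 lines: ulmxh ego hbjym vasu vsk bze tueo ddq afuak pcuk jui fbh
Hunk 7: at line 1 remove [hbjym] add [mygmq,uhc,atsth] -> 14 lines: ulmxh ego mygmq uhc atsth vasu vsk bze tueo ddq afuak pcuk jui fbh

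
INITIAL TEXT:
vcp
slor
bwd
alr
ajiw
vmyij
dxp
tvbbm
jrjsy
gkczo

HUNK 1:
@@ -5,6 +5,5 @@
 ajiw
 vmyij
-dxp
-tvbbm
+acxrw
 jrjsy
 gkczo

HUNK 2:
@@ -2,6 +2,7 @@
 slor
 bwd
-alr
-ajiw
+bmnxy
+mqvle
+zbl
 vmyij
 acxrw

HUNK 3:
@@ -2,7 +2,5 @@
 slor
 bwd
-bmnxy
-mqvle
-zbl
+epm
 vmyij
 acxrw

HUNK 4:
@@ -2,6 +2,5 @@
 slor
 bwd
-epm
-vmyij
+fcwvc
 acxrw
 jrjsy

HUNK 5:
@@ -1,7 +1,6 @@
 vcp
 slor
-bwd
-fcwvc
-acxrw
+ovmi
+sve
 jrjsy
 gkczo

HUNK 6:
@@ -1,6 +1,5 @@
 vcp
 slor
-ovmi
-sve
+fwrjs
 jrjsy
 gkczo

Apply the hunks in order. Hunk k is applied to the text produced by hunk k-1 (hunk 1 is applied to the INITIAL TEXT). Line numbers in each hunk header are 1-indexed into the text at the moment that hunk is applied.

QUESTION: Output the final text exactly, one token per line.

Answer: vcp
slor
fwrjs
jrjsy
gkczo

Derivation:
Hunk 1: at line 5 remove [dxp,tvbbm] add [acxrw] -> 9 lines: vcp slor bwd alr ajiw vmyij acxrw jrjsy gkczo
Hunk 2: at line 2 remove [alr,ajiw] add [bmnxy,mqvle,zbl] -> 10 lines: vcp slor bwd bmnxy mqvle zbl vmyij acxrw jrjsy gkczo
Hunk 3: at line 2 remove [bmnxy,mqvle,zbl] add [epm] -> 8 lines: vcp slor bwd epm vmyij acxrw jrjsy gkczo
Hunk 4: at line 2 remove [epm,vmyij] add [fcwvc] -> 7 lines: vcp slor bwd fcwvc acxrw jrjsy gkczo
Hunk 5: at line 1 remove [bwd,fcwvc,acxrw] add [ovmi,sve] -> 6 lines: vcp slor ovmi sve jrjsy gkczo
Hunk 6: at line 1 remove [ovmi,sve] add [fwrjs] -> 5 lines: vcp slor fwrjs jrjsy gkczo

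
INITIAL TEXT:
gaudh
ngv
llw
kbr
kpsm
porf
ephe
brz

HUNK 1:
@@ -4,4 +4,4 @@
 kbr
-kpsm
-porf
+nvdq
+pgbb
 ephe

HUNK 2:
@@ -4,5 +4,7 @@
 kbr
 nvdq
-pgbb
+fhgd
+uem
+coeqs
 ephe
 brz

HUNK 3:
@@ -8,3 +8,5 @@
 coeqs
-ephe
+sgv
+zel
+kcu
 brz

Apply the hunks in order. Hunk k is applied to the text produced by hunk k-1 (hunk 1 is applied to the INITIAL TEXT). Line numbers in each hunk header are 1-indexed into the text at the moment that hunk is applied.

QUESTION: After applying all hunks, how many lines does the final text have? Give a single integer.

Answer: 12

Derivation:
Hunk 1: at line 4 remove [kpsm,porf] add [nvdq,pgbb] -> 8 lines: gaudh ngv llw kbr nvdq pgbb ephe brz
Hunk 2: at line 4 remove [pgbb] add [fhgd,uem,coeqs] -> 10 lines: gaudh ngv llw kbr nvdq fhgd uem coeqs ephe brz
Hunk 3: at line 8 remove [ephe] add [sgv,zel,kcu] -> 12 lines: gaudh ngv llw kbr nvdq fhgd uem coeqs sgv zel kcu brz
Final line count: 12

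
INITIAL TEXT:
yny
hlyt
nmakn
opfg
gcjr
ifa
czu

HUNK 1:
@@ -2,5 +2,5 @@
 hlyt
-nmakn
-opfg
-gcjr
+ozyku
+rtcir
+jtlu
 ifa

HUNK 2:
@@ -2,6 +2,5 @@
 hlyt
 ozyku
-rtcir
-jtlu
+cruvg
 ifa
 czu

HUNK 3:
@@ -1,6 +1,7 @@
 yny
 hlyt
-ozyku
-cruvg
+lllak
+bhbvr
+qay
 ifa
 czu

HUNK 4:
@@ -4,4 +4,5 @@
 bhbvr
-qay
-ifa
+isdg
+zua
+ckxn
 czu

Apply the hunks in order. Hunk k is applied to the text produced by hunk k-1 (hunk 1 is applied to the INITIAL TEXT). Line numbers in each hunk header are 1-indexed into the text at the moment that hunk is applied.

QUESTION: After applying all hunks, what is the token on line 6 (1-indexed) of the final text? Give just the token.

Answer: zua

Derivation:
Hunk 1: at line 2 remove [nmakn,opfg,gcjr] add [ozyku,rtcir,jtlu] -> 7 lines: yny hlyt ozyku rtcir jtlu ifa czu
Hunk 2: at line 2 remove [rtcir,jtlu] add [cruvg] -> 6 lines: yny hlyt ozyku cruvg ifa czu
Hunk 3: at line 1 remove [ozyku,cruvg] add [lllak,bhbvr,qay] -> 7 lines: yny hlyt lllak bhbvr qay ifa czu
Hunk 4: at line 4 remove [qay,ifa] add [isdg,zua,ckxn] -> 8 lines: yny hlyt lllak bhbvr isdg zua ckxn czu
Final line 6: zua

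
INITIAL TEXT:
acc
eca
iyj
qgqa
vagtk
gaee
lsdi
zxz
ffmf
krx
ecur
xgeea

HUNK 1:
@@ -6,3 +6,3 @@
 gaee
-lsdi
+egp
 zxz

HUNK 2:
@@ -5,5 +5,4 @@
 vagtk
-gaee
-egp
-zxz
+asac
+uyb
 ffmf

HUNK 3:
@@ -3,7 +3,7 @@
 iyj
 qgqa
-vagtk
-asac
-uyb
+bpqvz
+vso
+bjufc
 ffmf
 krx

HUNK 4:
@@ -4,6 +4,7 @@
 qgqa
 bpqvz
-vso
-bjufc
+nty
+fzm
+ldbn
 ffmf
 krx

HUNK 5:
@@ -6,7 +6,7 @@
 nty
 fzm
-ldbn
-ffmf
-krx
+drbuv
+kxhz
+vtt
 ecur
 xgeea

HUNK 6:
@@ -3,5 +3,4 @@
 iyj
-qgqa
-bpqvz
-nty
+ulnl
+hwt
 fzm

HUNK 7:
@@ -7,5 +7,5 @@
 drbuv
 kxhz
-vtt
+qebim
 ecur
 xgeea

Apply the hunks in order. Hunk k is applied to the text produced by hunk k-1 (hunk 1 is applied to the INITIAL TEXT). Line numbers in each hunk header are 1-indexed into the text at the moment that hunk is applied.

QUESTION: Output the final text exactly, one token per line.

Answer: acc
eca
iyj
ulnl
hwt
fzm
drbuv
kxhz
qebim
ecur
xgeea

Derivation:
Hunk 1: at line 6 remove [lsdi] add [egp] -> 12 lines: acc eca iyj qgqa vagtk gaee egp zxz ffmf krx ecur xgeea
Hunk 2: at line 5 remove [gaee,egp,zxz] add [asac,uyb] -> 11 lines: acc eca iyj qgqa vagtk asac uyb ffmf krx ecur xgeea
Hunk 3: at line 3 remove [vagtk,asac,uyb] add [bpqvz,vso,bjufc] -> 11 lines: acc eca iyj qgqa bpqvz vso bjufc ffmf krx ecur xgeea
Hunk 4: at line 4 remove [vso,bjufc] add [nty,fzm,ldbn] -> 12 lines: acc eca iyj qgqa bpqvz nty fzm ldbn ffmf krx ecur xgeea
Hunk 5: at line 6 remove [ldbn,ffmf,krx] add [drbuv,kxhz,vtt] -> 12 lines: acc eca iyj qgqa bpqvz nty fzm drbuv kxhz vtt ecur xgeea
Hunk 6: at line 3 remove [qgqa,bpqvz,nty] add [ulnl,hwt] -> 11 lines: acc eca iyj ulnl hwt fzm drbuv kxhz vtt ecur xgeea
Hunk 7: at line 7 remove [vtt] add [qebim] -> 11 lines: acc eca iyj ulnl hwt fzm drbuv kxhz qebim ecur xgeea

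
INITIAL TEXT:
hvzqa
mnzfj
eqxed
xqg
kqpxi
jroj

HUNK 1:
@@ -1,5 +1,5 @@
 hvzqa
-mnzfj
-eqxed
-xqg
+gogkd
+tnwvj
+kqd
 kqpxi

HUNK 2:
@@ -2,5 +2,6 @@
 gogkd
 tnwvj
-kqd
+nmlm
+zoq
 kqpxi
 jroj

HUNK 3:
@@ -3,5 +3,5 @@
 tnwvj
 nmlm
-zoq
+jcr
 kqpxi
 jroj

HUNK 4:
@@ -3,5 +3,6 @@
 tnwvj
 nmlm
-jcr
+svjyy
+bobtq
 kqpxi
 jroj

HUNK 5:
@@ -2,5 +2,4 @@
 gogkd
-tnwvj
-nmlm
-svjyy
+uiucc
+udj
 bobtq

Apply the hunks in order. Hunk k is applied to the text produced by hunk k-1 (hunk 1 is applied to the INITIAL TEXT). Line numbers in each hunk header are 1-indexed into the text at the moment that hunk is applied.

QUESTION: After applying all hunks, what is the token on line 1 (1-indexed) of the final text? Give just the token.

Answer: hvzqa

Derivation:
Hunk 1: at line 1 remove [mnzfj,eqxed,xqg] add [gogkd,tnwvj,kqd] -> 6 lines: hvzqa gogkd tnwvj kqd kqpxi jroj
Hunk 2: at line 2 remove [kqd] add [nmlm,zoq] -> 7 lines: hvzqa gogkd tnwvj nmlm zoq kqpxi jroj
Hunk 3: at line 3 remove [zoq] add [jcr] -> 7 lines: hvzqa gogkd tnwvj nmlm jcr kqpxi jroj
Hunk 4: at line 3 remove [jcr] add [svjyy,bobtq] -> 8 lines: hvzqa gogkd tnwvj nmlm svjyy bobtq kqpxi jroj
Hunk 5: at line 2 remove [tnwvj,nmlm,svjyy] add [uiucc,udj] -> 7 lines: hvzqa gogkd uiucc udj bobtq kqpxi jroj
Final line 1: hvzqa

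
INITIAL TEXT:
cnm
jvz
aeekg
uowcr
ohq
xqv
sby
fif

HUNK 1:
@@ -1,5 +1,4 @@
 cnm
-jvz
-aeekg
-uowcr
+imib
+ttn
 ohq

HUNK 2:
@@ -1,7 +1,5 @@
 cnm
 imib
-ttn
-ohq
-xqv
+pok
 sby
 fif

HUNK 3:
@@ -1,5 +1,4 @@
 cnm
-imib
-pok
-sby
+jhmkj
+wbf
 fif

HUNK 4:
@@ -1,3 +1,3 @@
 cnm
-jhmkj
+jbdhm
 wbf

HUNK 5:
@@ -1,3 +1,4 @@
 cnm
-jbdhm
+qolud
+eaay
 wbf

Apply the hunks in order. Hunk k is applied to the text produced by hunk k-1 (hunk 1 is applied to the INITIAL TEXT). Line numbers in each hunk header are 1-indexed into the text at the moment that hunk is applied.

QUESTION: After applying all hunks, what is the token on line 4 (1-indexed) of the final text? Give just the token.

Hunk 1: at line 1 remove [jvz,aeekg,uowcr] add [imib,ttn] -> 7 lines: cnm imib ttn ohq xqv sby fif
Hunk 2: at line 1 remove [ttn,ohq,xqv] add [pok] -> 5 lines: cnm imib pok sby fif
Hunk 3: at line 1 remove [imib,pok,sby] add [jhmkj,wbf] -> 4 lines: cnm jhmkj wbf fif
Hunk 4: at line 1 remove [jhmkj] add [jbdhm] -> 4 lines: cnm jbdhm wbf fif
Hunk 5: at line 1 remove [jbdhm] add [qolud,eaay] -> 5 lines: cnm qolud eaay wbf fif
Final line 4: wbf

Answer: wbf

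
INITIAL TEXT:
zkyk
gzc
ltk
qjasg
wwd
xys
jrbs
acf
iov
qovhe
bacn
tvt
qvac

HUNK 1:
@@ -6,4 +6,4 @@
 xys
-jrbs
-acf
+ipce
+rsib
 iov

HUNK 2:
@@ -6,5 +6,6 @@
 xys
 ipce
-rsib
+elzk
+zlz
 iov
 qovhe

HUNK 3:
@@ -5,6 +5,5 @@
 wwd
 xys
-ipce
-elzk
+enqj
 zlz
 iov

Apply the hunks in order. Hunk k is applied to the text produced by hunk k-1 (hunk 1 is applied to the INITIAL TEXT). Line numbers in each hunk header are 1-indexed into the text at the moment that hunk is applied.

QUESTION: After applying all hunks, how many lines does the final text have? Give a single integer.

Answer: 13

Derivation:
Hunk 1: at line 6 remove [jrbs,acf] add [ipce,rsib] -> 13 lines: zkyk gzc ltk qjasg wwd xys ipce rsib iov qovhe bacn tvt qvac
Hunk 2: at line 6 remove [rsib] add [elzk,zlz] -> 14 lines: zkyk gzc ltk qjasg wwd xys ipce elzk zlz iov qovhe bacn tvt qvac
Hunk 3: at line 5 remove [ipce,elzk] add [enqj] -> 13 lines: zkyk gzc ltk qjasg wwd xys enqj zlz iov qovhe bacn tvt qvac
Final line count: 13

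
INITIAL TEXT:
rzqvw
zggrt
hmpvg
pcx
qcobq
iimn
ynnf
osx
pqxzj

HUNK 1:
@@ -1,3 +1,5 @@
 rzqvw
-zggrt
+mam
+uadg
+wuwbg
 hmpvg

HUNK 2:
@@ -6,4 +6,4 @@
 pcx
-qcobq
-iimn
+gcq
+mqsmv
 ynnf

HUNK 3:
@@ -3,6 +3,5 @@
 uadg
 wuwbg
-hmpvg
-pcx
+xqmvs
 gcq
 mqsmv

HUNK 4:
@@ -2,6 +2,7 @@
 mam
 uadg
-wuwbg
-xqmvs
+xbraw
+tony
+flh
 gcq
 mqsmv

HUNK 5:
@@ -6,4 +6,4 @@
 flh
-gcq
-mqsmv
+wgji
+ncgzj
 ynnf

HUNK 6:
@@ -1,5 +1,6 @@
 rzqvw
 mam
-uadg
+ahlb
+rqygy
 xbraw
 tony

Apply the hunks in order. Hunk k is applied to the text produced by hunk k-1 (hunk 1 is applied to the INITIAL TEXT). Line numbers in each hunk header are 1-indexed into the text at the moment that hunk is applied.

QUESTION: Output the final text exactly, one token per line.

Hunk 1: at line 1 remove [zggrt] add [mam,uadg,wuwbg] -> 11 lines: rzqvw mam uadg wuwbg hmpvg pcx qcobq iimn ynnf osx pqxzj
Hunk 2: at line 6 remove [qcobq,iimn] add [gcq,mqsmv] -> 11 lines: rzqvw mam uadg wuwbg hmpvg pcx gcq mqsmv ynnf osx pqxzj
Hunk 3: at line 3 remove [hmpvg,pcx] add [xqmvs] -> 10 lines: rzqvw mam uadg wuwbg xqmvs gcq mqsmv ynnf osx pqxzj
Hunk 4: at line 2 remove [wuwbg,xqmvs] add [xbraw,tony,flh] -> 11 lines: rzqvw mam uadg xbraw tony flh gcq mqsmv ynnf osx pqxzj
Hunk 5: at line 6 remove [gcq,mqsmv] add [wgji,ncgzj] -> 11 lines: rzqvw mam uadg xbraw tony flh wgji ncgzj ynnf osx pqxzj
Hunk 6: at line 1 remove [uadg] add [ahlb,rqygy] -> 12 lines: rzqvw mam ahlb rqygy xbraw tony flh wgji ncgzj ynnf osx pqxzj

Answer: rzqvw
mam
ahlb
rqygy
xbraw
tony
flh
wgji
ncgzj
ynnf
osx
pqxzj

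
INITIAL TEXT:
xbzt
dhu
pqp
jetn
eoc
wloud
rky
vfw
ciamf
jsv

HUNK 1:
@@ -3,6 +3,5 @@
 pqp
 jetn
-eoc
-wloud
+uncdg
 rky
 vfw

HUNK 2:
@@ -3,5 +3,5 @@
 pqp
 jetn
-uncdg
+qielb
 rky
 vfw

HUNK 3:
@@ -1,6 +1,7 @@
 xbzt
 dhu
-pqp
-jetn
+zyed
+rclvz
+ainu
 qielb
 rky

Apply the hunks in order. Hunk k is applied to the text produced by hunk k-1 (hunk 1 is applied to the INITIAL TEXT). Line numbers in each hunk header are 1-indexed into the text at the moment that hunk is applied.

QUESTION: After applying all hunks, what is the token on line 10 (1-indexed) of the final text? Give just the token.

Answer: jsv

Derivation:
Hunk 1: at line 3 remove [eoc,wloud] add [uncdg] -> 9 lines: xbzt dhu pqp jetn uncdg rky vfw ciamf jsv
Hunk 2: at line 3 remove [uncdg] add [qielb] -> 9 lines: xbzt dhu pqp jetn qielb rky vfw ciamf jsv
Hunk 3: at line 1 remove [pqp,jetn] add [zyed,rclvz,ainu] -> 10 lines: xbzt dhu zyed rclvz ainu qielb rky vfw ciamf jsv
Final line 10: jsv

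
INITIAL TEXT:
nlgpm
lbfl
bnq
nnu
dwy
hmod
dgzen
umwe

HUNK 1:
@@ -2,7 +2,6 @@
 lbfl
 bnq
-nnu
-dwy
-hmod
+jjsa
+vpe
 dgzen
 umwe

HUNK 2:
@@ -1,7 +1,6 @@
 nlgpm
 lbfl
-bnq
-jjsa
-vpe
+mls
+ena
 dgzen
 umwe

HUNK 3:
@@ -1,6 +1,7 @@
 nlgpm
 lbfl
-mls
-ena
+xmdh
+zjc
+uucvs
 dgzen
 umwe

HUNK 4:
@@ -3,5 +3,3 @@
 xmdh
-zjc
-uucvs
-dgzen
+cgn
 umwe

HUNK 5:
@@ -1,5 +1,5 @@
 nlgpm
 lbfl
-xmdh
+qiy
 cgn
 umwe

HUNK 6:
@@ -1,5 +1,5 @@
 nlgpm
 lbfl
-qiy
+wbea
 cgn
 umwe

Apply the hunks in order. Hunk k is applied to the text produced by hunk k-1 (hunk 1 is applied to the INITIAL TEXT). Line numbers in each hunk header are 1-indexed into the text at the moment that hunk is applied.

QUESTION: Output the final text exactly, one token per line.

Hunk 1: at line 2 remove [nnu,dwy,hmod] add [jjsa,vpe] -> 7 lines: nlgpm lbfl bnq jjsa vpe dgzen umwe
Hunk 2: at line 1 remove [bnq,jjsa,vpe] add [mls,ena] -> 6 lines: nlgpm lbfl mls ena dgzen umwe
Hunk 3: at line 1 remove [mls,ena] add [xmdh,zjc,uucvs] -> 7 lines: nlgpm lbfl xmdh zjc uucvs dgzen umwe
Hunk 4: at line 3 remove [zjc,uucvs,dgzen] add [cgn] -> 5 lines: nlgpm lbfl xmdh cgn umwe
Hunk 5: at line 1 remove [xmdh] add [qiy] -> 5 lines: nlgpm lbfl qiy cgn umwe
Hunk 6: at line 1 remove [qiy] add [wbea] -> 5 lines: nlgpm lbfl wbea cgn umwe

Answer: nlgpm
lbfl
wbea
cgn
umwe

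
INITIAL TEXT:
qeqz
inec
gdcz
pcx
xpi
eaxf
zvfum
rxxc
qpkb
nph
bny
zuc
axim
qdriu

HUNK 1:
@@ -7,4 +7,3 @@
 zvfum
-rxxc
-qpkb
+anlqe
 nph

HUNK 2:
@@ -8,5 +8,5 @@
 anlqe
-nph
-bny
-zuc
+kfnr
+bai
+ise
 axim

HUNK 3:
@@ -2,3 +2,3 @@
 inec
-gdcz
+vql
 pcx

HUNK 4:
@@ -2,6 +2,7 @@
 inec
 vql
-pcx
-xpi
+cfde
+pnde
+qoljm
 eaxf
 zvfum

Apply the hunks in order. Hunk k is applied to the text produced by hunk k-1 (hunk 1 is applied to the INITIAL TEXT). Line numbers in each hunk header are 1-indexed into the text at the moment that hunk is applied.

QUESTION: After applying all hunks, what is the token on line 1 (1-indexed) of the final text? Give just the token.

Answer: qeqz

Derivation:
Hunk 1: at line 7 remove [rxxc,qpkb] add [anlqe] -> 13 lines: qeqz inec gdcz pcx xpi eaxf zvfum anlqe nph bny zuc axim qdriu
Hunk 2: at line 8 remove [nph,bny,zuc] add [kfnr,bai,ise] -> 13 lines: qeqz inec gdcz pcx xpi eaxf zvfum anlqe kfnr bai ise axim qdriu
Hunk 3: at line 2 remove [gdcz] add [vql] -> 13 lines: qeqz inec vql pcx xpi eaxf zvfum anlqe kfnr bai ise axim qdriu
Hunk 4: at line 2 remove [pcx,xpi] add [cfde,pnde,qoljm] -> 14 lines: qeqz inec vql cfde pnde qoljm eaxf zvfum anlqe kfnr bai ise axim qdriu
Final line 1: qeqz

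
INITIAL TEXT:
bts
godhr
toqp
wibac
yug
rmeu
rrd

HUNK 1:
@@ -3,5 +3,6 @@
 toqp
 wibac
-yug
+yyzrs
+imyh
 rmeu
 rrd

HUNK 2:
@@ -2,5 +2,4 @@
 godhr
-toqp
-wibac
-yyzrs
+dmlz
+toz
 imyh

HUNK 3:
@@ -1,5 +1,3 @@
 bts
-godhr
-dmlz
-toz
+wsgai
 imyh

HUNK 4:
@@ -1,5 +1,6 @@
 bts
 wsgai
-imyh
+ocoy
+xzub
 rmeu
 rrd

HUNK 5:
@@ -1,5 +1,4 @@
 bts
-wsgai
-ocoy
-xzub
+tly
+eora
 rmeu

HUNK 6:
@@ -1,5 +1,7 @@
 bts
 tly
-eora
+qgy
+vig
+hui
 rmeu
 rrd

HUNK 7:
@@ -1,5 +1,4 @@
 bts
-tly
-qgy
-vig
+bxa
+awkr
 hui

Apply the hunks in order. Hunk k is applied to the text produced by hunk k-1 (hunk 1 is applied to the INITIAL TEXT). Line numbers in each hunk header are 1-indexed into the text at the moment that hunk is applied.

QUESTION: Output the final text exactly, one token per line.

Hunk 1: at line 3 remove [yug] add [yyzrs,imyh] -> 8 lines: bts godhr toqp wibac yyzrs imyh rmeu rrd
Hunk 2: at line 2 remove [toqp,wibac,yyzrs] add [dmlz,toz] -> 7 lines: bts godhr dmlz toz imyh rmeu rrd
Hunk 3: at line 1 remove [godhr,dmlz,toz] add [wsgai] -> 5 lines: bts wsgai imyh rmeu rrd
Hunk 4: at line 1 remove [imyh] add [ocoy,xzub] -> 6 lines: bts wsgai ocoy xzub rmeu rrd
Hunk 5: at line 1 remove [wsgai,ocoy,xzub] add [tly,eora] -> 5 lines: bts tly eora rmeu rrd
Hunk 6: at line 1 remove [eora] add [qgy,vig,hui] -> 7 lines: bts tly qgy vig hui rmeu rrd
Hunk 7: at line 1 remove [tly,qgy,vig] add [bxa,awkr] -> 6 lines: bts bxa awkr hui rmeu rrd

Answer: bts
bxa
awkr
hui
rmeu
rrd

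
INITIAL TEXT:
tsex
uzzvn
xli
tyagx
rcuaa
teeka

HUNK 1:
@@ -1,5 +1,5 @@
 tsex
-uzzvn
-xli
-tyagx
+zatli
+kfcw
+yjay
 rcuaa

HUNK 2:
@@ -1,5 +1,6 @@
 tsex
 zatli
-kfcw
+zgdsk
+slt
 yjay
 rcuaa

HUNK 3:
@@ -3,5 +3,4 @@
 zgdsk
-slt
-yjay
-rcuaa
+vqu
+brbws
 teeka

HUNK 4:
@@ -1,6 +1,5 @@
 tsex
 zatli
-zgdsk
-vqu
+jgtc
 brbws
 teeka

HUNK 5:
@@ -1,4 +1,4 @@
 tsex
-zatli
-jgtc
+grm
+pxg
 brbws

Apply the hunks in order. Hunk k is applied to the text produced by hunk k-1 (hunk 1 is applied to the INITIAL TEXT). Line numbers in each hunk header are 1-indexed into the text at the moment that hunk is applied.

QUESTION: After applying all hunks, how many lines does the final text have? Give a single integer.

Hunk 1: at line 1 remove [uzzvn,xli,tyagx] add [zatli,kfcw,yjay] -> 6 lines: tsex zatli kfcw yjay rcuaa teeka
Hunk 2: at line 1 remove [kfcw] add [zgdsk,slt] -> 7 lines: tsex zatli zgdsk slt yjay rcuaa teeka
Hunk 3: at line 3 remove [slt,yjay,rcuaa] add [vqu,brbws] -> 6 lines: tsex zatli zgdsk vqu brbws teeka
Hunk 4: at line 1 remove [zgdsk,vqu] add [jgtc] -> 5 lines: tsex zatli jgtc brbws teeka
Hunk 5: at line 1 remove [zatli,jgtc] add [grm,pxg] -> 5 lines: tsex grm pxg brbws teeka
Final line count: 5

Answer: 5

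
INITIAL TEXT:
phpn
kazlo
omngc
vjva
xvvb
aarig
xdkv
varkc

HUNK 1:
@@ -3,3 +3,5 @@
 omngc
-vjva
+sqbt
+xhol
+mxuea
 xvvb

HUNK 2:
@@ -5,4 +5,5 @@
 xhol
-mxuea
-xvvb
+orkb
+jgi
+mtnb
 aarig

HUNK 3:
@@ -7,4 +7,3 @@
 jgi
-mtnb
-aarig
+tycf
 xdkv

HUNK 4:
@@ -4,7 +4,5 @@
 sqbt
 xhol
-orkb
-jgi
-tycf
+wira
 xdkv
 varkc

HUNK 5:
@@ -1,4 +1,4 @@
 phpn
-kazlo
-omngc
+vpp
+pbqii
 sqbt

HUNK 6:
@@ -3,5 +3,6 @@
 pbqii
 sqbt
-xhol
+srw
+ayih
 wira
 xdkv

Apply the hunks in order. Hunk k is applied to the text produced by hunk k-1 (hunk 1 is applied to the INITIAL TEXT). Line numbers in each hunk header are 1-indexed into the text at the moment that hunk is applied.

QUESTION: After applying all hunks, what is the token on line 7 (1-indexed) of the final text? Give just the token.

Answer: wira

Derivation:
Hunk 1: at line 3 remove [vjva] add [sqbt,xhol,mxuea] -> 10 lines: phpn kazlo omngc sqbt xhol mxuea xvvb aarig xdkv varkc
Hunk 2: at line 5 remove [mxuea,xvvb] add [orkb,jgi,mtnb] -> 11 lines: phpn kazlo omngc sqbt xhol orkb jgi mtnb aarig xdkv varkc
Hunk 3: at line 7 remove [mtnb,aarig] add [tycf] -> 10 lines: phpn kazlo omngc sqbt xhol orkb jgi tycf xdkv varkc
Hunk 4: at line 4 remove [orkb,jgi,tycf] add [wira] -> 8 lines: phpn kazlo omngc sqbt xhol wira xdkv varkc
Hunk 5: at line 1 remove [kazlo,omngc] add [vpp,pbqii] -> 8 lines: phpn vpp pbqii sqbt xhol wira xdkv varkc
Hunk 6: at line 3 remove [xhol] add [srw,ayih] -> 9 lines: phpn vpp pbqii sqbt srw ayih wira xdkv varkc
Final line 7: wira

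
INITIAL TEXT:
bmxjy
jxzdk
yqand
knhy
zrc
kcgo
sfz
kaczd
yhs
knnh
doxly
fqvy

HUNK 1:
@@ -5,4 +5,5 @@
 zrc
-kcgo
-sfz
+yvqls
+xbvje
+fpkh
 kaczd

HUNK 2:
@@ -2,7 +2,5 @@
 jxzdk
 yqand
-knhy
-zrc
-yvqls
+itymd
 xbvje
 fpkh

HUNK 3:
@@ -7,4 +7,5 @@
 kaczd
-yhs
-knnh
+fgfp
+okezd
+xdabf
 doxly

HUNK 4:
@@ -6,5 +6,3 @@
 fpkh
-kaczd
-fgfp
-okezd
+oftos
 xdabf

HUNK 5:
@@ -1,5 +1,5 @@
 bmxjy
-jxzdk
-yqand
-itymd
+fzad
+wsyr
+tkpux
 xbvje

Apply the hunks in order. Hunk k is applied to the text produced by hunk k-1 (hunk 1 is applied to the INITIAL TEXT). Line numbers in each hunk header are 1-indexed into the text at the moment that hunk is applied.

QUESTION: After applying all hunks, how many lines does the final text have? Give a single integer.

Answer: 10

Derivation:
Hunk 1: at line 5 remove [kcgo,sfz] add [yvqls,xbvje,fpkh] -> 13 lines: bmxjy jxzdk yqand knhy zrc yvqls xbvje fpkh kaczd yhs knnh doxly fqvy
Hunk 2: at line 2 remove [knhy,zrc,yvqls] add [itymd] -> 11 lines: bmxjy jxzdk yqand itymd xbvje fpkh kaczd yhs knnh doxly fqvy
Hunk 3: at line 7 remove [yhs,knnh] add [fgfp,okezd,xdabf] -> 12 lines: bmxjy jxzdk yqand itymd xbvje fpkh kaczd fgfp okezd xdabf doxly fqvy
Hunk 4: at line 6 remove [kaczd,fgfp,okezd] add [oftos] -> 10 lines: bmxjy jxzdk yqand itymd xbvje fpkh oftos xdabf doxly fqvy
Hunk 5: at line 1 remove [jxzdk,yqand,itymd] add [fzad,wsyr,tkpux] -> 10 lines: bmxjy fzad wsyr tkpux xbvje fpkh oftos xdabf doxly fqvy
Final line count: 10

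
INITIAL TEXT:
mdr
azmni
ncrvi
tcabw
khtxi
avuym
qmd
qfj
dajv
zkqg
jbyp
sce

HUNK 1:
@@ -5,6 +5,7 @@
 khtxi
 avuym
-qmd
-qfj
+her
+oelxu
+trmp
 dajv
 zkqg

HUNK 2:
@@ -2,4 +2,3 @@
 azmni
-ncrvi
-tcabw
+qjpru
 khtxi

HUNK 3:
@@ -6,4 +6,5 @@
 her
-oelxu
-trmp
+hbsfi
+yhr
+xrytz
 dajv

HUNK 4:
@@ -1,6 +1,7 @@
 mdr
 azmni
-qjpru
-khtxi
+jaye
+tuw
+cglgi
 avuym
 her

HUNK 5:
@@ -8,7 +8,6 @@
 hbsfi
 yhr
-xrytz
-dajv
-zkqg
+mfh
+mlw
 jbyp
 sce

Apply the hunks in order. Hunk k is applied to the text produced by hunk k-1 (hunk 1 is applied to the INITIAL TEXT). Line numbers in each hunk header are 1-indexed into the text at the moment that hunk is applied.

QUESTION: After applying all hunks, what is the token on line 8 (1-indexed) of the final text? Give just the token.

Answer: hbsfi

Derivation:
Hunk 1: at line 5 remove [qmd,qfj] add [her,oelxu,trmp] -> 13 lines: mdr azmni ncrvi tcabw khtxi avuym her oelxu trmp dajv zkqg jbyp sce
Hunk 2: at line 2 remove [ncrvi,tcabw] add [qjpru] -> 12 lines: mdr azmni qjpru khtxi avuym her oelxu trmp dajv zkqg jbyp sce
Hunk 3: at line 6 remove [oelxu,trmp] add [hbsfi,yhr,xrytz] -> 13 lines: mdr azmni qjpru khtxi avuym her hbsfi yhr xrytz dajv zkqg jbyp sce
Hunk 4: at line 1 remove [qjpru,khtxi] add [jaye,tuw,cglgi] -> 14 lines: mdr azmni jaye tuw cglgi avuym her hbsfi yhr xrytz dajv zkqg jbyp sce
Hunk 5: at line 8 remove [xrytz,dajv,zkqg] add [mfh,mlw] -> 13 lines: mdr azmni jaye tuw cglgi avuym her hbsfi yhr mfh mlw jbyp sce
Final line 8: hbsfi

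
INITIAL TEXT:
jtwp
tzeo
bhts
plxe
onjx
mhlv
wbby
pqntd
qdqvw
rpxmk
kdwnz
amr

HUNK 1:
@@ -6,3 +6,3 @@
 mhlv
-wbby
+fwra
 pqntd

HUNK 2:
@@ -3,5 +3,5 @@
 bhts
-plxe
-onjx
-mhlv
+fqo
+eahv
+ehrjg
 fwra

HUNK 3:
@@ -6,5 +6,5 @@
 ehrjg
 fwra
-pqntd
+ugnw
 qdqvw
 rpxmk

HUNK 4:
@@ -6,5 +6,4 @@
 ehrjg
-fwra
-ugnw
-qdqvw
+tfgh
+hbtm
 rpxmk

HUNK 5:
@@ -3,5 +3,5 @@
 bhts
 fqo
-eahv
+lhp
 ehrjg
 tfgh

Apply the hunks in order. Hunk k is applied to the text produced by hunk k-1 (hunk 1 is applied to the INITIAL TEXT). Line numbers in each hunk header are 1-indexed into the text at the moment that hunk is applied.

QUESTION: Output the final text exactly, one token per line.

Answer: jtwp
tzeo
bhts
fqo
lhp
ehrjg
tfgh
hbtm
rpxmk
kdwnz
amr

Derivation:
Hunk 1: at line 6 remove [wbby] add [fwra] -> 12 lines: jtwp tzeo bhts plxe onjx mhlv fwra pqntd qdqvw rpxmk kdwnz amr
Hunk 2: at line 3 remove [plxe,onjx,mhlv] add [fqo,eahv,ehrjg] -> 12 lines: jtwp tzeo bhts fqo eahv ehrjg fwra pqntd qdqvw rpxmk kdwnz amr
Hunk 3: at line 6 remove [pqntd] add [ugnw] -> 12 lines: jtwp tzeo bhts fqo eahv ehrjg fwra ugnw qdqvw rpxmk kdwnz amr
Hunk 4: at line 6 remove [fwra,ugnw,qdqvw] add [tfgh,hbtm] -> 11 lines: jtwp tzeo bhts fqo eahv ehrjg tfgh hbtm rpxmk kdwnz amr
Hunk 5: at line 3 remove [eahv] add [lhp] -> 11 lines: jtwp tzeo bhts fqo lhp ehrjg tfgh hbtm rpxmk kdwnz amr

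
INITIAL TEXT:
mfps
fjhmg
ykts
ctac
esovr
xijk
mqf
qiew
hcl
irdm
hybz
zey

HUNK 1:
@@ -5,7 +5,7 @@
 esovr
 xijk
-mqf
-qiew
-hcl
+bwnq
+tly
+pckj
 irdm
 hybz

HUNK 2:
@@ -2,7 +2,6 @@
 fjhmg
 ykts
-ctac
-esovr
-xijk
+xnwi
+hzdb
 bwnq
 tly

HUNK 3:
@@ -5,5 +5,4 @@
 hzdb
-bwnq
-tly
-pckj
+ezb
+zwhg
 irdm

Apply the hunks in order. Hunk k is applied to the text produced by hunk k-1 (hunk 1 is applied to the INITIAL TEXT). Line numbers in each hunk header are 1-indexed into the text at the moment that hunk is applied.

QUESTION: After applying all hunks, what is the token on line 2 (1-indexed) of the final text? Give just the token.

Answer: fjhmg

Derivation:
Hunk 1: at line 5 remove [mqf,qiew,hcl] add [bwnq,tly,pckj] -> 12 lines: mfps fjhmg ykts ctac esovr xijk bwnq tly pckj irdm hybz zey
Hunk 2: at line 2 remove [ctac,esovr,xijk] add [xnwi,hzdb] -> 11 lines: mfps fjhmg ykts xnwi hzdb bwnq tly pckj irdm hybz zey
Hunk 3: at line 5 remove [bwnq,tly,pckj] add [ezb,zwhg] -> 10 lines: mfps fjhmg ykts xnwi hzdb ezb zwhg irdm hybz zey
Final line 2: fjhmg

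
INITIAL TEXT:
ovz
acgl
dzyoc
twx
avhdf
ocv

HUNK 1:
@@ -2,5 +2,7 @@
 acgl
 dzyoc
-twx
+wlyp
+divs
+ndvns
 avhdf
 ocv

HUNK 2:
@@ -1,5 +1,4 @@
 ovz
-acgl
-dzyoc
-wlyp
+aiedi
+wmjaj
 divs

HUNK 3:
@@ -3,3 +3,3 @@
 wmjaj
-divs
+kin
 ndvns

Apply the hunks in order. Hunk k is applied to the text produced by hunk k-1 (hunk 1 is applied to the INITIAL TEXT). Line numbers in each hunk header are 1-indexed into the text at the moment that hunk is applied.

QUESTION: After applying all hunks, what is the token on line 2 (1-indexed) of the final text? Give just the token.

Hunk 1: at line 2 remove [twx] add [wlyp,divs,ndvns] -> 8 lines: ovz acgl dzyoc wlyp divs ndvns avhdf ocv
Hunk 2: at line 1 remove [acgl,dzyoc,wlyp] add [aiedi,wmjaj] -> 7 lines: ovz aiedi wmjaj divs ndvns avhdf ocv
Hunk 3: at line 3 remove [divs] add [kin] -> 7 lines: ovz aiedi wmjaj kin ndvns avhdf ocv
Final line 2: aiedi

Answer: aiedi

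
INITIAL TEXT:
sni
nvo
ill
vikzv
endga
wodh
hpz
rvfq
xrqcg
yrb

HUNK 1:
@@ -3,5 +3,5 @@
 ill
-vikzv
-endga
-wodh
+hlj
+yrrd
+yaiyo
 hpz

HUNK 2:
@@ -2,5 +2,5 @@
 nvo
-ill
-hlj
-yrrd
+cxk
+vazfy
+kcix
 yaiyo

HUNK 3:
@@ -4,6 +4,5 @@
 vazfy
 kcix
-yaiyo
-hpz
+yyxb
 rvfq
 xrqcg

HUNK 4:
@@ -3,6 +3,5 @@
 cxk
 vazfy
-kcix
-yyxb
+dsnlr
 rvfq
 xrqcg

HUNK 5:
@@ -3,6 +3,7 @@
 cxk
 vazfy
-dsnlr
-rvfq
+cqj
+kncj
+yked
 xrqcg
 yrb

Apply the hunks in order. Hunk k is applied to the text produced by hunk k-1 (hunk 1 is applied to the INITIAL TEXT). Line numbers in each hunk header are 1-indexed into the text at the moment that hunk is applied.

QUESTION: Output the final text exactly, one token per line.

Hunk 1: at line 3 remove [vikzv,endga,wodh] add [hlj,yrrd,yaiyo] -> 10 lines: sni nvo ill hlj yrrd yaiyo hpz rvfq xrqcg yrb
Hunk 2: at line 2 remove [ill,hlj,yrrd] add [cxk,vazfy,kcix] -> 10 lines: sni nvo cxk vazfy kcix yaiyo hpz rvfq xrqcg yrb
Hunk 3: at line 4 remove [yaiyo,hpz] add [yyxb] -> 9 lines: sni nvo cxk vazfy kcix yyxb rvfq xrqcg yrb
Hunk 4: at line 3 remove [kcix,yyxb] add [dsnlr] -> 8 lines: sni nvo cxk vazfy dsnlr rvfq xrqcg yrb
Hunk 5: at line 3 remove [dsnlr,rvfq] add [cqj,kncj,yked] -> 9 lines: sni nvo cxk vazfy cqj kncj yked xrqcg yrb

Answer: sni
nvo
cxk
vazfy
cqj
kncj
yked
xrqcg
yrb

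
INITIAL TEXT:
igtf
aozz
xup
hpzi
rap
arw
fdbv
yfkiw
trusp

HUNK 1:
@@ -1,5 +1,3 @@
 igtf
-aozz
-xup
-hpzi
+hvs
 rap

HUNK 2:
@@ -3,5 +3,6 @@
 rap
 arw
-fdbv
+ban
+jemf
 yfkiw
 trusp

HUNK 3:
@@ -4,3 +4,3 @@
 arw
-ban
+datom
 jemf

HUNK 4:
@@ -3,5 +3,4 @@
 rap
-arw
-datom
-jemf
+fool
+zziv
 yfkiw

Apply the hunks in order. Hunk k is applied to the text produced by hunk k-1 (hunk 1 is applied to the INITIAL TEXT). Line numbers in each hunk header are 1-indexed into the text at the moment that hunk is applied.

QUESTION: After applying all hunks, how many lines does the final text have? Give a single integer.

Answer: 7

Derivation:
Hunk 1: at line 1 remove [aozz,xup,hpzi] add [hvs] -> 7 lines: igtf hvs rap arw fdbv yfkiw trusp
Hunk 2: at line 3 remove [fdbv] add [ban,jemf] -> 8 lines: igtf hvs rap arw ban jemf yfkiw trusp
Hunk 3: at line 4 remove [ban] add [datom] -> 8 lines: igtf hvs rap arw datom jemf yfkiw trusp
Hunk 4: at line 3 remove [arw,datom,jemf] add [fool,zziv] -> 7 lines: igtf hvs rap fool zziv yfkiw trusp
Final line count: 7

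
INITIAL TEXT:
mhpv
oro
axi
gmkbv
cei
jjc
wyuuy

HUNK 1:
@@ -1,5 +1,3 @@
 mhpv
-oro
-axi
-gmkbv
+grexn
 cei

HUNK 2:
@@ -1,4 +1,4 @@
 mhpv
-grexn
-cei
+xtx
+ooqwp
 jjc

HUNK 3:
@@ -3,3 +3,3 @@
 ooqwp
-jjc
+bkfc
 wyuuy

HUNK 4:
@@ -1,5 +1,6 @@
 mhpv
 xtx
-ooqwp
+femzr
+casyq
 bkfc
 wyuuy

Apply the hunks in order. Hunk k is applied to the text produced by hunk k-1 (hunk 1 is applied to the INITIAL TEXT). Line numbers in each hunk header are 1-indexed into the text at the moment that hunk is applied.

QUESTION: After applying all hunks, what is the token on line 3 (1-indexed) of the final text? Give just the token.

Answer: femzr

Derivation:
Hunk 1: at line 1 remove [oro,axi,gmkbv] add [grexn] -> 5 lines: mhpv grexn cei jjc wyuuy
Hunk 2: at line 1 remove [grexn,cei] add [xtx,ooqwp] -> 5 lines: mhpv xtx ooqwp jjc wyuuy
Hunk 3: at line 3 remove [jjc] add [bkfc] -> 5 lines: mhpv xtx ooqwp bkfc wyuuy
Hunk 4: at line 1 remove [ooqwp] add [femzr,casyq] -> 6 lines: mhpv xtx femzr casyq bkfc wyuuy
Final line 3: femzr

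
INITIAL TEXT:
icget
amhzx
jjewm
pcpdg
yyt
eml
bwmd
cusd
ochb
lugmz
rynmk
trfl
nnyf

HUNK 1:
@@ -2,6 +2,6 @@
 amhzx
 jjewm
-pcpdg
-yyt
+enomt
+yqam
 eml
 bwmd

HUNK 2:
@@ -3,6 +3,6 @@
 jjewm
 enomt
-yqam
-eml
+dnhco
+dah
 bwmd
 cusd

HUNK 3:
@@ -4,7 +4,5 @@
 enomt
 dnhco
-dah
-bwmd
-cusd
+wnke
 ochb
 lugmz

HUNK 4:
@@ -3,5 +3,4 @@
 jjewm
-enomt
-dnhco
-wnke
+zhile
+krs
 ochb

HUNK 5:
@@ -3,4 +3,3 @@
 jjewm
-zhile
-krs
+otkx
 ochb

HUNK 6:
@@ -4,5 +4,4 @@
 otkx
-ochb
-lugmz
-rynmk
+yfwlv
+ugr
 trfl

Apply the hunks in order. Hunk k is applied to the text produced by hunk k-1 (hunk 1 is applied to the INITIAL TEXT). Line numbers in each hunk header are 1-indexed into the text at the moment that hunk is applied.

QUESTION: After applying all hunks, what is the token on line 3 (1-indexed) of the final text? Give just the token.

Answer: jjewm

Derivation:
Hunk 1: at line 2 remove [pcpdg,yyt] add [enomt,yqam] -> 13 lines: icget amhzx jjewm enomt yqam eml bwmd cusd ochb lugmz rynmk trfl nnyf
Hunk 2: at line 3 remove [yqam,eml] add [dnhco,dah] -> 13 lines: icget amhzx jjewm enomt dnhco dah bwmd cusd ochb lugmz rynmk trfl nnyf
Hunk 3: at line 4 remove [dah,bwmd,cusd] add [wnke] -> 11 lines: icget amhzx jjewm enomt dnhco wnke ochb lugmz rynmk trfl nnyf
Hunk 4: at line 3 remove [enomt,dnhco,wnke] add [zhile,krs] -> 10 lines: icget amhzx jjewm zhile krs ochb lugmz rynmk trfl nnyf
Hunk 5: at line 3 remove [zhile,krs] add [otkx] -> 9 lines: icget amhzx jjewm otkx ochb lugmz rynmk trfl nnyf
Hunk 6: at line 4 remove [ochb,lugmz,rynmk] add [yfwlv,ugr] -> 8 lines: icget amhzx jjewm otkx yfwlv ugr trfl nnyf
Final line 3: jjewm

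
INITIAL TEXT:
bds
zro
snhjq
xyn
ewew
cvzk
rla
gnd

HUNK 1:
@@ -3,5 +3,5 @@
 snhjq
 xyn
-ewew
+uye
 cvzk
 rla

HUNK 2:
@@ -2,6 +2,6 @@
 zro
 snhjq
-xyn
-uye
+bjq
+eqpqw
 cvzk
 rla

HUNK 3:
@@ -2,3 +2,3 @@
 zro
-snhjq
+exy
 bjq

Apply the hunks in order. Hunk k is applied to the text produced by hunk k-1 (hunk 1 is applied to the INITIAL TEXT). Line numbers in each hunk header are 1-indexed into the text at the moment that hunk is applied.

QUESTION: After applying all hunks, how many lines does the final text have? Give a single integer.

Answer: 8

Derivation:
Hunk 1: at line 3 remove [ewew] add [uye] -> 8 lines: bds zro snhjq xyn uye cvzk rla gnd
Hunk 2: at line 2 remove [xyn,uye] add [bjq,eqpqw] -> 8 lines: bds zro snhjq bjq eqpqw cvzk rla gnd
Hunk 3: at line 2 remove [snhjq] add [exy] -> 8 lines: bds zro exy bjq eqpqw cvzk rla gnd
Final line count: 8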